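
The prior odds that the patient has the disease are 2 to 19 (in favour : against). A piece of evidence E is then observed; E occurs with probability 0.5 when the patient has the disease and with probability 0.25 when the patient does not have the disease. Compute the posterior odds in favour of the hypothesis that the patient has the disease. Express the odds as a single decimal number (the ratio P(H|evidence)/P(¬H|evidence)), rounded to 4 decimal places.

Posterior odds ≈ 0.2105

Prior odds = 2/19 = 0.10526.
Likelihood ratio for E = 0.5/0.25 = 2.0000.
Posterior odds = prior odds × LR = 0.21053.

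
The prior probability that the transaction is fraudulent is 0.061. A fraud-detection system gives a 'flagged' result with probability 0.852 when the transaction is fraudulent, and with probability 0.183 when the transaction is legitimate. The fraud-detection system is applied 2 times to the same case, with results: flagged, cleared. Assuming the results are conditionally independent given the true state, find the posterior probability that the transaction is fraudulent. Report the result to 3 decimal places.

Let H be the event that the transaction is fraudulent; start with P(H) = 0.061. P('flagged'|H) = 0.852, P('flagged'|¬H) = 0.183.
Update on result 1 ('flagged'): P(H) ← 0.852·0.0610 / (0.852·0.0610 + 0.183·0.9390) = 0.051972/0.22381 = 0.2322.
Update on result 2 ('cleared'): P(H) ← 0.148·0.2322 / (0.148·0.2322 + 0.817·0.7678) = 0.034368/0.66165 = 0.0519.

Posterior P(H) ≈ 0.052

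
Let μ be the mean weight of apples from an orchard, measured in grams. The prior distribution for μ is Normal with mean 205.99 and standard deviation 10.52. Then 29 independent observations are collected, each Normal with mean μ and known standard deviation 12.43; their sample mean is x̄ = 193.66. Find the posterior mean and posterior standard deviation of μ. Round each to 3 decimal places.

Posterior mean ≈ 194.226; posterior SD ≈ 2.255

Prior precision 1/τ₀² = 1/10.52² = 0.00903584; data precision n/σ² = 29/12.43² = 0.187696.
Posterior precision = 0.00903584 + 0.187696 = 0.196732, giving posterior SD = 1/√0.196732 = 2.255.
Posterior mean = (0.00903584·205.99 + 0.187696·193.66) / 0.196732 = 194.226.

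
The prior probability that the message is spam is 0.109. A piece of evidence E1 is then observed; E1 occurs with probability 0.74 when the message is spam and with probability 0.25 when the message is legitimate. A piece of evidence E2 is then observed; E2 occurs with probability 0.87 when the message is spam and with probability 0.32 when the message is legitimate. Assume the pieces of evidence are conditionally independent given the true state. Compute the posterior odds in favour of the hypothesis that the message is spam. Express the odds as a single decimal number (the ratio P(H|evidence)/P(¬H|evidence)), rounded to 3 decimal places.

Posterior odds ≈ 0.984

Prior odds = 0.109/(1−0.109) = 0.12233. In log-odds, ln(0.12233) = -2.1010.
Add log likelihood ratios: ln(2.9600) + ln(2.7188) = 2.0854.
Posterior log-odds = -0.015635, so posterior odds = exp(-0.015635) = 0.98449.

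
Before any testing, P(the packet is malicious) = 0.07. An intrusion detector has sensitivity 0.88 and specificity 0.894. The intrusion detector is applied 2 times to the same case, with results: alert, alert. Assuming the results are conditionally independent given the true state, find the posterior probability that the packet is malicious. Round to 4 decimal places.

Posterior P(H) ≈ 0.8384

Let H be the event that the packet is malicious; start with P(H) = 0.07. P('alert'|H) = 0.88, P('alert'|¬H) = 0.106.
Update on result 1 ('alert'): P(H) ← 0.88·0.0700 / (0.88·0.0700 + 0.106·0.9300) = 0.061600/0.16018 = 0.3846.
Update on result 2 ('alert'): P(H) ← 0.88·0.3846 / (0.88·0.3846 + 0.106·0.6154) = 0.33842/0.40366 = 0.8384.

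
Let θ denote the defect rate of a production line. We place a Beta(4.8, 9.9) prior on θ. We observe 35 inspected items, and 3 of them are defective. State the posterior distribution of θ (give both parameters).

Posterior: Beta(7.8, 41.9)

The binomial likelihood is conjugate to the Beta prior: with 3 successes and 32 failures, the posterior is Beta(4.8+3, 9.9+32) = Beta(7.8, 41.9).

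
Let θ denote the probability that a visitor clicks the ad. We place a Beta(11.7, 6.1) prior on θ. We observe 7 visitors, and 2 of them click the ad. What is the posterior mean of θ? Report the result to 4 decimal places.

Observing 2 successes and 5 failures updates Beta(11.7, 6.1) by adding the success and failure counts to the two shape parameters: α = 11.7+2 = 13.7, β = 6.1+5 = 11.1.
Posterior mean = α/(α+β) = 13.7/24.8 = 0.5524.

Posterior mean ≈ 0.5524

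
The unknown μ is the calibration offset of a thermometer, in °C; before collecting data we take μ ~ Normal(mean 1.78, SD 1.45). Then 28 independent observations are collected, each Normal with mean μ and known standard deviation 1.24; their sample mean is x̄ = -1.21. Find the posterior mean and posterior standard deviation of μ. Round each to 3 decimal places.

With known σ, the Normal prior is conjugate. Weight on the data is w = (n/σ²)/(n/σ² + 1/τ₀²) = 18.2102/(18.2102+0.475624) = 0.97455.
Posterior mean = w·x̄ + (1−w)·μ₀ = 0.97455·-1.21 + 0.025454·1.78 = -1.134. Posterior variance = 1/(18.2102+0.475624) = 0.0535165, so SD = 0.231.

Posterior mean ≈ -1.134; posterior SD ≈ 0.231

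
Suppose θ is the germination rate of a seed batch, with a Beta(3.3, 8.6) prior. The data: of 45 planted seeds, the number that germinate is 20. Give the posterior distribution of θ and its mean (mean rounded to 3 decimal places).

The binomial likelihood is conjugate to the Beta prior: with 20 successes and 25 failures, the posterior is Beta(3.3+20, 8.6+25) = Beta(23.3, 33.6).
Posterior mean = α/(α+β) = 23.3/56.9 = 0.409.

Posterior: Beta(23.3, 33.6); mean ≈ 0.409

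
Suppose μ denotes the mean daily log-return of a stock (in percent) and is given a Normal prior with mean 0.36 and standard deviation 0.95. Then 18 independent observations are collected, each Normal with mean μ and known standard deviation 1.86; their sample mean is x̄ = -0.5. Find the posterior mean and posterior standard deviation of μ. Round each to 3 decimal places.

Posterior mean ≈ -0.349; posterior SD ≈ 0.398

Prior precision 1/τ₀² = 1/0.95² = 1.10803; data precision n/σ² = 18/1.86² = 5.20291.
Posterior precision = 1.10803 + 5.20291 = 6.31095, giving posterior SD = 1/√6.31095 = 0.398.
Posterior mean = (1.10803·0.36 + 5.20291·-0.5) / 6.31095 = -0.349.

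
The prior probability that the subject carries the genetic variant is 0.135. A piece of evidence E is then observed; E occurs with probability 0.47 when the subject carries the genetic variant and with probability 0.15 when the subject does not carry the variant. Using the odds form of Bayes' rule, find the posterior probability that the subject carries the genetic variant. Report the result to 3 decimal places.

Posterior probability ≈ 0.328

Prior odds = 0.135/(1−0.135) = 0.15607.
Likelihood ratio for E = 0.47/0.15 = 3.1333.
Posterior odds = prior odds × LR = 0.48902.
Posterior probability = odds/(1+odds) = 0.48902/1.4890 = 0.328.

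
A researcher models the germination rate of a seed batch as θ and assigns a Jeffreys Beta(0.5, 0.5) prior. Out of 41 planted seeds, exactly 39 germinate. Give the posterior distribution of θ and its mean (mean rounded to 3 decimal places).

Observing 39 successes and 2 failures updates Beta(0.5, 0.5) by adding the success and failure counts to the two shape parameters: α = 0.5+39 = 39.5, β = 0.5+2 = 2.5.
Posterior mean = α/(α+β) = 39.5/42 = 0.940.

Posterior: Beta(39.5, 2.5); mean ≈ 0.940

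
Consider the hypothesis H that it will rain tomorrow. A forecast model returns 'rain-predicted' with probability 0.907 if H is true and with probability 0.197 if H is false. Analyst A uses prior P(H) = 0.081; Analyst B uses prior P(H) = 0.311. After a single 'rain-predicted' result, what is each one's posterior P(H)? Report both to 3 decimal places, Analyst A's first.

Analyst A: 0.289; Analyst B: 0.675

P('+'|H) = 0.907, P('+'|¬H) = 0.197.
Analyst A: numerator 0.907·0.081 = 0.073467; evidence = 0.073467+0.197·0.919 = 0.25451; posterior = 0.289.
Analyst B: numerator 0.907·0.311 = 0.28208; evidence = 0.28208+0.197·0.689 = 0.41781; posterior = 0.675.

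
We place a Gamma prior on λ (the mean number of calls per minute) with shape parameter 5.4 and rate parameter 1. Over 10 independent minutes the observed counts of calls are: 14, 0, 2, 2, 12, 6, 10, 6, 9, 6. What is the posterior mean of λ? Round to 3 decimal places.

The Poisson likelihood adds the total count to the shape and the number of exposure periods to the rate. Here ∑xᵢ = 67 and n = 10, so shape 5.4→72.4 and rate 1→11.
Posterior mean = shape/rate = 72.4/11 = 6.582.

Posterior mean ≈ 6.582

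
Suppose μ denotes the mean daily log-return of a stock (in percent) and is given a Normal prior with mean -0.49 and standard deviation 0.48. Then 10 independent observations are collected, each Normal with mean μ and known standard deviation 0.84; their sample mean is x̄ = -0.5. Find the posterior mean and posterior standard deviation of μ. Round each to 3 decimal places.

Posterior mean ≈ -0.498; posterior SD ≈ 0.232

With known σ, the Normal prior is conjugate. Weight on the data is w = (n/σ²)/(n/σ² + 1/τ₀²) = 14.1723/(14.1723+4.34028) = 0.76555.
Posterior mean = w·x̄ + (1−w)·μ₀ = 0.76555·-0.5 + 0.23445·-0.49 = -0.498. Posterior variance = 1/(14.1723+4.34028) = 0.0540172, so SD = 0.232.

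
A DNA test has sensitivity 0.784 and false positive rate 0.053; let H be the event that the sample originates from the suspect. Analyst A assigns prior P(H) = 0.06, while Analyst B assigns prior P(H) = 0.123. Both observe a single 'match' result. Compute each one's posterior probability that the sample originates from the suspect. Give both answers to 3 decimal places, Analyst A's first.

The likelihood ratio for a 'match' result is 0.784/0.053 = 14.792.
Analyst A: prior odds 0.06/0.94 = 0.063830; posterior odds 0.94420; posterior probability 0.486.
Analyst B: prior odds 0.123/0.877 = 0.14025; posterior odds 2.0747; posterior probability 0.675.

Analyst A: 0.486; Analyst B: 0.675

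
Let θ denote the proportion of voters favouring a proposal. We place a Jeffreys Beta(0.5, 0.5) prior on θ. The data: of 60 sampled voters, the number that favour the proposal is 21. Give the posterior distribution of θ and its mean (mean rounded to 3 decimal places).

The binomial likelihood is conjugate to the Beta prior: with 21 successes and 39 failures, the posterior is Beta(0.5+21, 0.5+39) = Beta(21.5, 39.5).
Posterior mean = α/(α+β) = 21.5/61 = 0.352.

Posterior: Beta(21.5, 39.5); mean ≈ 0.352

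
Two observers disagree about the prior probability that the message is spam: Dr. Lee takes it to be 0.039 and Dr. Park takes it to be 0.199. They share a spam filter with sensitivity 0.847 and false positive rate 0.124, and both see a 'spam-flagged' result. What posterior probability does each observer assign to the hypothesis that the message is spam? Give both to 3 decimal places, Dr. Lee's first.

Dr. Lee: 0.217; Dr. Park: 0.629

P('+'|H) = 0.847, P('+'|¬H) = 0.124.
Dr. Lee: numerator 0.847·0.039 = 0.033033; evidence = 0.033033+0.124·0.961 = 0.15220; posterior = 0.217.
Dr. Park: numerator 0.847·0.199 = 0.16855; evidence = 0.16855+0.124·0.801 = 0.26788; posterior = 0.629.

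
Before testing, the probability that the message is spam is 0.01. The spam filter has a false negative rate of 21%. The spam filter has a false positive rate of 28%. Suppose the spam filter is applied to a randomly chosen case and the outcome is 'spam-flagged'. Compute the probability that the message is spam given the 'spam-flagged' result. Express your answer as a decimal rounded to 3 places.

P(H | E) ≈ 0.028

Let H be the event that the message is spam. P(H) = 0.01, so P(¬H) = 0.99. With E the 'spam-flagged' result, P(E|H) = 0.79 and P(E|¬H) = 0.28.
P(E) = 0.79·0.01 + 0.28·0.99 = 0.0079000 + 0.27720 = 0.28510.
By Bayes' theorem, P(H|E) = 0.0079000 / 0.28510 = 0.028.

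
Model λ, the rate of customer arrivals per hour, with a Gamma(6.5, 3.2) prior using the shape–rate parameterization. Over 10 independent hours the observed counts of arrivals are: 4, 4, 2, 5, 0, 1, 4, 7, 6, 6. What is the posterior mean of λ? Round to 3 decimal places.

Posterior mean ≈ 3.447

Total count ∑xᵢ = 39 over n = 10 hours.
Gamma is conjugate to the Poisson likelihood: posterior is Gamma(shape = 6.5+39 = 45.5, rate = 3.2+10 = 13.2).
E[λ | data] = 45.5/13.2 = 3.447.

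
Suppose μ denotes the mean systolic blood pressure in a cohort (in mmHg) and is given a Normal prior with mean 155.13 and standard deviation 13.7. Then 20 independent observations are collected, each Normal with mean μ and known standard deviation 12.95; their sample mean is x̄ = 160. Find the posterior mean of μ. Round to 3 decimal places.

Posterior mean ≈ 159.792

Prior precision 1/τ₀² = 1/13.7² = 0.00532793; data precision n/σ² = 20/12.95² = 0.119259.
Posterior precision = 0.00532793 + 0.119259 = 0.124587.
Posterior mean = (0.00532793·155.13 + 0.119259·160) / 0.124587 = 159.792.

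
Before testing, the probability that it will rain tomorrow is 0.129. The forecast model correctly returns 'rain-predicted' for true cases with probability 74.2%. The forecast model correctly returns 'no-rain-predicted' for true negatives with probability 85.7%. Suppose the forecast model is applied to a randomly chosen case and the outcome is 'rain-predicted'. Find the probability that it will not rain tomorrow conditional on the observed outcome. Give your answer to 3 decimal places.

Let H be the event that it will rain tomorrow. P(H) = 0.129, so P(¬H) = 0.871. With E the 'rain-predicted' result, P(E|H) = 0.742 and P(E|¬H) = 0.143.
P(E) = 0.742·0.129 + 0.143·0.871 = 0.095718 + 0.12455 = 0.22027.
By Bayes' theorem, P(H|E) = 0.095718 / 0.22027 = 0.435. Hence P(¬H|E) = 1 − 0.435 = 0.565.

P(¬H | E) ≈ 0.565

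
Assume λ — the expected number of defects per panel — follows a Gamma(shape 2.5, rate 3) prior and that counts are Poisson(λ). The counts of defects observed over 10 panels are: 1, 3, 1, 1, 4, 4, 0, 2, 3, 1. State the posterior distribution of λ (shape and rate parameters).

Total count ∑xᵢ = 20 over n = 10 panels.
Gamma is conjugate to the Poisson likelihood: posterior is Gamma(shape = 2.5+20 = 22.5, rate = 3+10 = 13).

Posterior: Gamma(shape=22.5, rate=13)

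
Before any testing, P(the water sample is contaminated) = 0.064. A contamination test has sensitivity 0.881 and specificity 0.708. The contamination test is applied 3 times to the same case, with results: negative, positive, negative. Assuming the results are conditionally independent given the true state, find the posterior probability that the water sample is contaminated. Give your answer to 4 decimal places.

Posterior P(H) ≈ 0.0058

With H the event that the water sample is contaminated, the joint likelihood of the observed sequence is P(data|H) = 0.119·0.881·0.119 = 0.012476 and P(data|¬H) = 0.708·0.292·0.708 = 0.14637.
Bayes: P(H|data) = 0.064·0.012476 / (0.064·0.012476 + 0.936·0.14637) = 0.00079845/0.13780 = 0.0058.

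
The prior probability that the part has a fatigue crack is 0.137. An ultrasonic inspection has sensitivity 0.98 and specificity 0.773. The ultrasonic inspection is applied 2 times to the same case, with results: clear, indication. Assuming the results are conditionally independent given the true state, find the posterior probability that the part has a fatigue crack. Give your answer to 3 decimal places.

Posterior P(H) ≈ 0.017

With H the event that the part has a fatigue crack, the joint likelihood of the observed sequence is P(data|H) = 0.02·0.98 = 0.019600 and P(data|¬H) = 0.773·0.227 = 0.17547.
Bayes: P(H|data) = 0.137·0.019600 / (0.137·0.019600 + 0.863·0.17547) = 0.0026852/0.15412 = 0.0174.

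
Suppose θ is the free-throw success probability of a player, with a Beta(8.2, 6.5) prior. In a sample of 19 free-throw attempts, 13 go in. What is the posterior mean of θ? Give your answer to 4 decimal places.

Observing 13 successes and 6 failures updates Beta(8.2, 6.5) by adding the success and failure counts to the two shape parameters: α = 8.2+13 = 21.2, β = 6.5+6 = 12.5.
E[θ | data] = 21.2/(21.2+12.5) = 0.6291.

Posterior mean ≈ 0.6291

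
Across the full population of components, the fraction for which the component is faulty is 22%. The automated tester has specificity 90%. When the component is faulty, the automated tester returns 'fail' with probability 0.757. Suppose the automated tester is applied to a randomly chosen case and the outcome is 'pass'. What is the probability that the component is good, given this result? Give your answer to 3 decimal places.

P(¬H | E) ≈ 0.929

Write H for 'the component is faulty'. Prior odds H:¬H = 0.22/0.78 = 0.28205. For the 'pass' outcome, the likelihood ratio is 0.243/0.9 = 0.27000.
Posterior odds = 0.28205 × 0.27000 = 0.076154, so P(H|E) = 0.076154/(1+0.076154) = 0.071. Then P(¬H|E) = 1 − 0.071 = 0.929.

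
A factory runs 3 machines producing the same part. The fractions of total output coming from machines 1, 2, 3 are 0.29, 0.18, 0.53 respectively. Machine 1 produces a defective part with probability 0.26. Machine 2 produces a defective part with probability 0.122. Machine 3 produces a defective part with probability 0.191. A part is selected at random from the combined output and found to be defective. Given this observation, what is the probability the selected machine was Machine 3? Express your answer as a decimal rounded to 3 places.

Posterior probability ≈ 0.510

P(defective|M1) = 0.26; P(defective|M2) = 0.122; P(defective|M3) = 0.191.
Prior × likelihood for each source: 0.29·0.26=0.07540, 0.18·0.122=0.02196, 0.53·0.191=0.1012. Summing gives P(defective) = 0.19859.
P(Machine 3 | defective) = 0.1012 / 0.19859 = 0.510.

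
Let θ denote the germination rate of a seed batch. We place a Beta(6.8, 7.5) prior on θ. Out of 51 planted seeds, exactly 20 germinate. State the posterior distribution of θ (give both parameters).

Posterior: Beta(26.8, 38.5)

The binomial likelihood is conjugate to the Beta prior: with 20 successes and 31 failures, the posterior is Beta(6.8+20, 7.5+31) = Beta(26.8, 38.5).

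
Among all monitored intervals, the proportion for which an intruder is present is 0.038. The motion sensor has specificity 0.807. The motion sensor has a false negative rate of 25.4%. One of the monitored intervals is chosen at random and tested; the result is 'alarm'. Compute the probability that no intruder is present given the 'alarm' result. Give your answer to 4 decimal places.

P(¬H | E) ≈ 0.8675

Let H be the event that an intruder is present. P(H) = 0.038, so P(¬H) = 0.962. With E the 'alarm' result, P(E|H) = 0.746 and P(E|¬H) = 0.193.
P(E) = 0.746·0.038 + 0.193·0.962 = 0.028348 + 0.18567 = 0.21401.
By Bayes' theorem, P(H|E) = 0.028348 / 0.21401 = 0.1325. Hence P(¬H|E) = 1 − 0.1325 = 0.8675.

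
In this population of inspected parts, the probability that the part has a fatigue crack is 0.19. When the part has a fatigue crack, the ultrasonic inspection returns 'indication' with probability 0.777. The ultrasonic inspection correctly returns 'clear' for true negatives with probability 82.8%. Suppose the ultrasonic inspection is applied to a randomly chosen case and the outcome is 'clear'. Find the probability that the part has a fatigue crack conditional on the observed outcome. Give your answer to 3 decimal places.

Write H for 'the part has a fatigue crack'. Prior odds H:¬H = 0.19/0.81 = 0.23457. For the 'clear' outcome, the likelihood ratio is 0.223/0.828 = 0.26932.
Posterior odds = 0.23457 × 0.26932 = 0.063175, so P(H|E) = 0.063175/(1+0.063175) = 0.059.

P(H | E) ≈ 0.059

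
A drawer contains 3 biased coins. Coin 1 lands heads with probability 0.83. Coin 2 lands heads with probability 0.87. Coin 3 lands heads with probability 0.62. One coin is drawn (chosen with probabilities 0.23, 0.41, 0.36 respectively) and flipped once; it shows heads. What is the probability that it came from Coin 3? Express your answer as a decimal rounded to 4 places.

Tabulate prior·likelihood by source: [1] prior 0.23, lik 0.83, product 0.1909; [2] prior 0.41, lik 0.87, product 0.3567; [3] prior 0.36, lik 0.62, product 0.2232.
Normalizing constant = 0.77080; the posterior for Coin 3 is its product over the sum, 0.2232/0.77080 = 0.2896.

Posterior probability ≈ 0.2896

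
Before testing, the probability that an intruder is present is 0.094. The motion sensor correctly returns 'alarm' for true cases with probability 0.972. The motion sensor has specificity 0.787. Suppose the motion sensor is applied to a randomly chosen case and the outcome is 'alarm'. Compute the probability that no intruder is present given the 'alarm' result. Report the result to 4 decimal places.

P(¬H | E) ≈ 0.6787

Let H be the event that an intruder is present. P(H) = 0.094, so P(¬H) = 0.906. With E the 'alarm' result, P(E|H) = 0.972 and P(E|¬H) = 0.213.
P(E) = 0.972·0.094 + 0.213·0.906 = 0.091368 + 0.19298 = 0.28435.
By Bayes' theorem, P(H|E) = 0.091368 / 0.28435 = 0.3213. Hence P(¬H|E) = 1 − 0.3213 = 0.6787.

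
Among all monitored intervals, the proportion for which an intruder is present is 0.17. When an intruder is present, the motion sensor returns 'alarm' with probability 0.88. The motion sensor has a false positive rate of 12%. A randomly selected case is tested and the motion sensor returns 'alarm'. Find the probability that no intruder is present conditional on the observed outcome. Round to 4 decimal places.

P(¬H | E) ≈ 0.3997

Write H for 'an intruder is present'. Prior odds H:¬H = 0.17/0.83 = 0.20482. For the 'alarm' outcome, the likelihood ratio is 0.88/0.12 = 7.3333.
Posterior odds = 0.20482 × 7.3333 = 1.5020, so P(H|E) = 1.5020/(1+1.5020) = 0.6003. Then P(¬H|E) = 1 − 0.6003 = 0.3997.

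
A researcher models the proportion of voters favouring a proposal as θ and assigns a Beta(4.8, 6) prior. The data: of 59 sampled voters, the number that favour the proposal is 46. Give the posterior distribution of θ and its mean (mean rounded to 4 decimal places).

Posterior: Beta(50.8, 19); mean ≈ 0.7278

Observing 46 successes and 13 failures updates Beta(4.8, 6) by adding the success and failure counts to the two shape parameters: α = 4.8+46 = 50.8, β = 6+13 = 19.
Posterior mean = α/(α+β) = 50.8/69.8 = 0.7278.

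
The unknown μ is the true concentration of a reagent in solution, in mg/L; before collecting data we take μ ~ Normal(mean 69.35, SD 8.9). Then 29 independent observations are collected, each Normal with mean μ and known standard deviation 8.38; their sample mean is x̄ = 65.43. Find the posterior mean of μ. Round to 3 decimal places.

Posterior mean ≈ 65.546

With known σ, the Normal prior is conjugate. Weight on the data is w = (n/σ²)/(n/σ² + 1/τ₀²) = 0.412962/(0.412962+0.0126247) = 0.97034.
Posterior mean = w·x̄ + (1−w)·μ₀ = 0.97034·65.43 + 0.029664·69.35 = 65.546.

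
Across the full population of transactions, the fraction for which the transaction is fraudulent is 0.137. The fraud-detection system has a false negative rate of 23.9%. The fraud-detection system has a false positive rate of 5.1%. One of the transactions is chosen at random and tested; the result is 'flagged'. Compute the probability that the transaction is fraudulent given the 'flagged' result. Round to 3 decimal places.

Let H be the event that the transaction is fraudulent. P(H) = 0.137, so P(¬H) = 0.863. With E the 'flagged' result, P(E|H) = 0.761 and P(E|¬H) = 0.051.
P(E) = 0.761·0.137 + 0.051·0.863 = 0.10426 + 0.044013 = 0.14827.
By Bayes' theorem, P(H|E) = 0.10426 / 0.14827 = 0.703.

P(H | E) ≈ 0.703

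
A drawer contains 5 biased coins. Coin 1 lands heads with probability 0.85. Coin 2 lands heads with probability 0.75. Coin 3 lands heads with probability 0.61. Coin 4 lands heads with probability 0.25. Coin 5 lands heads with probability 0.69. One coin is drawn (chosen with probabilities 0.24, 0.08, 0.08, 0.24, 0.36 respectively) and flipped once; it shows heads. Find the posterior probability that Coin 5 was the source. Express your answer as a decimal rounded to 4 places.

Posterior probability ≈ 0.3999

P(heads|C1) = 0.85; P(heads|C2) = 0.75; P(heads|C3) = 0.61; P(heads|C4) = 0.25; P(heads|C5) = 0.69.
Prior × likelihood for each source: 0.24·0.85=0.2040, 0.08·0.75=0.06000, 0.08·0.61=0.04880, 0.24·0.25=0.06000, 0.36·0.69=0.2484. Summing gives P(heads) = 0.62120.
P(Coin 5 | heads) = 0.2484 / 0.62120 = 0.3999.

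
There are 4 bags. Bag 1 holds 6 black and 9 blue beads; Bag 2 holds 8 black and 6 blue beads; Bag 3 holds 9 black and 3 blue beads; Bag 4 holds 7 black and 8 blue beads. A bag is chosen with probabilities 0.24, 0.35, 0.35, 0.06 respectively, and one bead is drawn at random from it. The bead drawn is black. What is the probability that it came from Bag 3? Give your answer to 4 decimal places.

Posterior probability ≈ 0.4476

P(black|Bag 1) = 0.4; P(black|Bag 2) = 0.5714; P(black|Bag 3) = 0.75; P(black|Bag 4) = 0.4667.
Prior × likelihood for each source: 0.24·0.4=0.09600, 0.35·0.5714=0.2000, 0.35·0.75=0.2625, 0.06·0.4667=0.02800. Summing gives P(black) = 0.58650.
P(Bag 3 | black) = 0.2625 / 0.58650 = 0.4476.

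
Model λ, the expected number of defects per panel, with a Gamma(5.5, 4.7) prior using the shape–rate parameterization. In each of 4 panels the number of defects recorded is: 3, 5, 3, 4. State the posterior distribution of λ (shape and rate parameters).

Posterior: Gamma(shape=20.5, rate=8.7)

Total count ∑xᵢ = 15 over n = 4 panels.
Gamma is conjugate to the Poisson likelihood: posterior is Gamma(shape = 5.5+15 = 20.5, rate = 4.7+4 = 8.7).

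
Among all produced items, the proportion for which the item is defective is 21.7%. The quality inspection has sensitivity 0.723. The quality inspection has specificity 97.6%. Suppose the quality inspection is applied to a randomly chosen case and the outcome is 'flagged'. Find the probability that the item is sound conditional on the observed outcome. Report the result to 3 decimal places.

P(¬H | E) ≈ 0.107

Write H for 'the item is defective'. Prior odds H:¬H = 0.217/0.783 = 0.27714. For the 'flagged' outcome, the likelihood ratio is 0.723/0.024 = 30.125.
Posterior odds = 0.27714 × 30.125 = 8.3488, so P(H|E) = 8.3488/(1+8.3488) = 0.893. Then P(¬H|E) = 1 − 0.893 = 0.107.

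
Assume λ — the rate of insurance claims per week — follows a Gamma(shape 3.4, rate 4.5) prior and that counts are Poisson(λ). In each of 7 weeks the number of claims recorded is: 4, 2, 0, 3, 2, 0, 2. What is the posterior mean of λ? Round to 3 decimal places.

The Poisson likelihood adds the total count to the shape and the number of exposure periods to the rate. Here ∑xᵢ = 13 and n = 7, so shape 3.4→16.4 and rate 4.5→11.5.
Posterior mean = shape/rate = 16.4/11.5 = 1.426.

Posterior mean ≈ 1.426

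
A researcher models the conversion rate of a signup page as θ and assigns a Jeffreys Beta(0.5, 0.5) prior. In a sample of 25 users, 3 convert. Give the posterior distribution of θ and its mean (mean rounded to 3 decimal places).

Posterior: Beta(3.5, 22.5); mean ≈ 0.135

Observing 3 successes and 22 failures updates Beta(0.5, 0.5) by adding the success and failure counts to the two shape parameters: α = 0.5+3 = 3.5, β = 0.5+22 = 22.5.
E[θ | data] = 3.5/(3.5+22.5) = 0.135.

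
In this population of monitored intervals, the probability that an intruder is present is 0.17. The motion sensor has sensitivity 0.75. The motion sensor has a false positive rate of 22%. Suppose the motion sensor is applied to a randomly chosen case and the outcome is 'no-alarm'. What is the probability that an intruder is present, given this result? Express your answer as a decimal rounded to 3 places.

Write H for 'an intruder is present'. Prior odds H:¬H = 0.17/0.83 = 0.20482. For the 'no-alarm' outcome, the likelihood ratio is 0.25/0.78 = 0.32051.
Posterior odds = 0.20482 × 0.32051 = 0.065647, so P(H|E) = 0.065647/(1+0.065647) = 0.062.

P(H | E) ≈ 0.062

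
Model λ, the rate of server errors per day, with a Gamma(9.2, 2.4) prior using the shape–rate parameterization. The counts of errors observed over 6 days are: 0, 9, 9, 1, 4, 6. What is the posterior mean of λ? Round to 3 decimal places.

Posterior mean ≈ 4.548

The Poisson likelihood adds the total count to the shape and the number of exposure periods to the rate. Here ∑xᵢ = 29 and n = 6, so shape 9.2→38.2 and rate 2.4→8.4.
E[λ | data] = 38.2/8.4 = 4.548.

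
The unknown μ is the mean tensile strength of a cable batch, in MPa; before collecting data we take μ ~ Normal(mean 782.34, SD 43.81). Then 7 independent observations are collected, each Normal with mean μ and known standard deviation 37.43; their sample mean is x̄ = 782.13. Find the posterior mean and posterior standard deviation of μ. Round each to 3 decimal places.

With known σ, the Normal prior is conjugate. Weight on the data is w = (n/σ²)/(n/σ² + 1/τ₀²) = 0.00499641/(0.00499641+0.00052102) = 0.90557.
Posterior mean = w·x̄ + (1−w)·μ₀ = 0.90557·782.13 + 0.094431·782.34 = 782.150. Posterior variance = 1/(0.00499641+0.00052102) = 181.244, so SD = 13.463.

Posterior mean ≈ 782.150; posterior SD ≈ 13.463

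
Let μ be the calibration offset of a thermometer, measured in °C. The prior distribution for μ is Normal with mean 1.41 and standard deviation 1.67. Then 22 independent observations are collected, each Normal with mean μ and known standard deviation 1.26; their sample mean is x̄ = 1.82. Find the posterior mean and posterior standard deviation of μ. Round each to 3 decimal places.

Prior precision 1/τ₀² = 1/1.67² = 0.358564; data precision n/σ² = 22/1.26² = 13.8574.
Posterior precision = 0.358564 + 13.8574 = 14.2160, giving posterior SD = 1/√14.2160 = 0.265.
Posterior mean = (0.358564·1.41 + 13.8574·1.82) / 14.2160 = 1.810.

Posterior mean ≈ 1.810; posterior SD ≈ 0.265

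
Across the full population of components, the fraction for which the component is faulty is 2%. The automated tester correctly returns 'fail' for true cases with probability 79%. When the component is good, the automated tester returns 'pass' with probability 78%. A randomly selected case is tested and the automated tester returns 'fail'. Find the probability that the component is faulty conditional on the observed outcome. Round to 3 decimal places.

Let H be the event that the component is faulty. P(H) = 0.02, so P(¬H) = 0.98. With E the 'fail' result, P(E|H) = 0.79 and P(E|¬H) = 0.22.
P(E) = 0.79·0.02 + 0.22·0.98 = 0.015800 + 0.21560 = 0.23140.
By Bayes' theorem, P(H|E) = 0.015800 / 0.23140 = 0.068.

P(H | E) ≈ 0.068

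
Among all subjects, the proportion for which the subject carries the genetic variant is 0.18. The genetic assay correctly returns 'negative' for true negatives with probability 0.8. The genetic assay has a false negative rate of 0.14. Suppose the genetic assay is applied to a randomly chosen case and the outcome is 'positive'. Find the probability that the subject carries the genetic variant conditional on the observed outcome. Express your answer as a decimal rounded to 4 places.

P(H | E) ≈ 0.4856

Let H be the event that the subject carries the genetic variant. P(H) = 0.18, so P(¬H) = 0.82. With E the 'positive' result, P(E|H) = 0.86 and P(E|¬H) = 0.2.
P(E) = 0.86·0.18 + 0.2·0.82 = 0.15480 + 0.16400 = 0.31880.
By Bayes' theorem, P(H|E) = 0.15480 / 0.31880 = 0.4856.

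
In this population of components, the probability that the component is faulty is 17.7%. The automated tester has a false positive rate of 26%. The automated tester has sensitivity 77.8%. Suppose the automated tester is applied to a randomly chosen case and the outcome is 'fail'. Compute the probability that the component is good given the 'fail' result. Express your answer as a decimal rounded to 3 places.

P(¬H | E) ≈ 0.608

Let H be the event that the component is faulty. P(H) = 0.177, so P(¬H) = 0.823. With E the 'fail' result, P(E|H) = 0.778 and P(E|¬H) = 0.26.
P(E) = 0.778·0.177 + 0.26·0.823 = 0.13771 + 0.21398 = 0.35169.
By Bayes' theorem, P(H|E) = 0.13771 / 0.35169 = 0.392. Hence P(¬H|E) = 1 − 0.392 = 0.608.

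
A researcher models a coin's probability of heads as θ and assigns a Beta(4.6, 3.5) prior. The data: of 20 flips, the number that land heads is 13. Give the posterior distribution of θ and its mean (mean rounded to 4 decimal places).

Posterior: Beta(17.6, 10.5); mean ≈ 0.6263

Observing 13 successes and 7 failures updates Beta(4.6, 3.5) by adding the success and failure counts to the two shape parameters: α = 4.6+13 = 17.6, β = 3.5+7 = 10.5.
E[θ | data] = 17.6/(17.6+10.5) = 0.6263.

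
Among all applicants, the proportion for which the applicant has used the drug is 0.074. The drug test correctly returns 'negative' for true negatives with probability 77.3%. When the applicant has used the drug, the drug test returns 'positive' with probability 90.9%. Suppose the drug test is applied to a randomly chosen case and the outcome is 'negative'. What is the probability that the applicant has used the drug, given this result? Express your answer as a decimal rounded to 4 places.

P(H | E) ≈ 0.0093

Write H for 'the applicant has used the drug'. Prior odds H:¬H = 0.074/0.926 = 0.079914. For the 'negative' outcome, the likelihood ratio is 0.091/0.773 = 0.11772.
Posterior odds = 0.079914 × 0.11772 = 0.0094077, so P(H|E) = 0.0094077/(1+0.0094077) = 0.0093.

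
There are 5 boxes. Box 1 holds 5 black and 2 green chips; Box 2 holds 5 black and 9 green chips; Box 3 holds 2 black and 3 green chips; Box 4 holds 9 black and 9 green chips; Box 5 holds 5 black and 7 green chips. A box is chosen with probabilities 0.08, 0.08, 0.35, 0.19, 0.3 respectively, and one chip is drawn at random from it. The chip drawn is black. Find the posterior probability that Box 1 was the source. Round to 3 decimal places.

P(black|Box 1) = 0.7143; P(black|Box 2) = 0.3571; P(black|Box 3) = 0.4; P(black|Box 4) = 0.5; P(black|Box 5) = 0.4167.
Prior × likelihood for each source: 0.08·0.7143=0.05714, 0.08·0.3571=0.02857, 0.35·0.4=0.1400, 0.19·0.5=0.09500, 0.3·0.4167=0.1250. Summing gives P(black) = 0.44571.
P(Box 1 | black) = 0.05714 / 0.44571 = 0.128.

Posterior probability ≈ 0.128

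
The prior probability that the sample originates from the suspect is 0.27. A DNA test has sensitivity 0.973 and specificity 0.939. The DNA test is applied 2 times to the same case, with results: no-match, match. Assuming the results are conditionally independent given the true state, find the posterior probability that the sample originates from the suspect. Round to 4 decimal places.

Posterior P(H) ≈ 0.1450

With H the event that the sample originates from the suspect, the joint likelihood of the observed sequence is P(data|H) = 0.027·0.973 = 0.026271 and P(data|¬H) = 0.939·0.061 = 0.057279.
Bayes: P(H|data) = 0.27·0.026271 / (0.27·0.026271 + 0.73·0.057279) = 0.0070932/0.048907 = 0.1450.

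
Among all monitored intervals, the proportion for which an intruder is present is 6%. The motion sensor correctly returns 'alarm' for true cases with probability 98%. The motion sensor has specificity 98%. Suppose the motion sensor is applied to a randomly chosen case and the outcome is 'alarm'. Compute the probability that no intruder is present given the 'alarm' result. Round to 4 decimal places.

Let H be the event that an intruder is present. P(H) = 0.06, so P(¬H) = 0.94. With E the 'alarm' result, P(E|H) = 0.98 and P(E|¬H) = 0.02.
P(E) = 0.98·0.06 + 0.02·0.94 = 0.058800 + 0.018800 = 0.077600.
By Bayes' theorem, P(H|E) = 0.058800 / 0.077600 = 0.7577. Hence P(¬H|E) = 1 − 0.7577 = 0.2423.

P(¬H | E) ≈ 0.2423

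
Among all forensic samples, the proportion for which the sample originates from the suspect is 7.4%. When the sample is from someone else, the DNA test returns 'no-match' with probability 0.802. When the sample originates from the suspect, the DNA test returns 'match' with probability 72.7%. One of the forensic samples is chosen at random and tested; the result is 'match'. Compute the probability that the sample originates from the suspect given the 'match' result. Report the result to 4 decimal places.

P(H | E) ≈ 0.2269

Let H be the event that the sample originates from the suspect. P(H) = 0.074, so P(¬H) = 0.926. With E the 'match' result, P(E|H) = 0.727 and P(E|¬H) = 0.198.
P(E) = 0.727·0.074 + 0.198·0.926 = 0.053798 + 0.18335 = 0.23715.
By Bayes' theorem, P(H|E) = 0.053798 / 0.23715 = 0.2269.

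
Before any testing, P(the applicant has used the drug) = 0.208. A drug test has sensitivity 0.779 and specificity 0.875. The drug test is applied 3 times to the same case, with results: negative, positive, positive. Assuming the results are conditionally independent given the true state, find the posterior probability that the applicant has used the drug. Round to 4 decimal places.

Posterior P(H) ≈ 0.7204

With H the event that the applicant has used the drug, the joint likelihood of the observed sequence is P(data|H) = 0.221·0.779·0.779 = 0.13411 and P(data|¬H) = 0.875·0.125·0.125 = 0.013672.
Bayes: P(H|data) = 0.208·0.13411 / (0.208·0.13411 + 0.792·0.013672) = 0.027895/0.038723 = 0.7204.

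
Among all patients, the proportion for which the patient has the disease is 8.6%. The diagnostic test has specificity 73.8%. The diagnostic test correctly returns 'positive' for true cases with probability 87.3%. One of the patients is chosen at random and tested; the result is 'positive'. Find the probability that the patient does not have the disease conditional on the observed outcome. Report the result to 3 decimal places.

Write H for 'the patient has the disease'. Prior odds H:¬H = 0.086/0.914 = 0.094092. For the 'positive' outcome, the likelihood ratio is 0.873/0.262 = 3.3321.
Posterior odds = 0.094092 × 3.3321 = 0.31352, so P(H|E) = 0.31352/(1+0.31352) = 0.239. Then P(¬H|E) = 1 − 0.239 = 0.761.

P(¬H | E) ≈ 0.761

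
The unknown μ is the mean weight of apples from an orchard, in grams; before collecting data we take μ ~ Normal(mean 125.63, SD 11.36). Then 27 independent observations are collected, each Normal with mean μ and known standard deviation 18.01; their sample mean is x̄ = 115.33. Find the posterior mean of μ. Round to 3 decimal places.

Posterior mean ≈ 116.207

Prior precision 1/τ₀² = 1/11.36² = 0.00774896; data precision n/σ² = 27/18.01² = 0.0832408.
Posterior precision = 0.00774896 + 0.0832408 = 0.0909898.
Posterior mean = (0.00774896·125.63 + 0.0832408·115.33) / 0.0909898 = 116.207.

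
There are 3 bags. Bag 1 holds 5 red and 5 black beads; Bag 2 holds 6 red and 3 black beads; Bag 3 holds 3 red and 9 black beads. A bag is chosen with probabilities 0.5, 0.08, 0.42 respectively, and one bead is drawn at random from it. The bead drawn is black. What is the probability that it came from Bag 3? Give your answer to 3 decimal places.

Posterior probability ≈ 0.532

Tabulate prior·likelihood by source: [1] prior 0.5, lik 0.5, product 0.2500; [2] prior 0.08, lik 0.3333, product 0.02667; [3] prior 0.42, lik 0.75, product 0.3150.
Normalizing constant = 0.59167; the posterior for Bag 3 is its product over the sum, 0.3150/0.59167 = 0.532.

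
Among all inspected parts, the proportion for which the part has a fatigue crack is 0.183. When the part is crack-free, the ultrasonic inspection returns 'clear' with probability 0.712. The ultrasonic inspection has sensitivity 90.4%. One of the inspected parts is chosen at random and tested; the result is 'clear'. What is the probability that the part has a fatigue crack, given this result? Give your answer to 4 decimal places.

P(H | E) ≈ 0.0293

Let H be the event that the part has a fatigue crack. P(H) = 0.183, so P(¬H) = 0.817. With E the 'clear' result, P(E|H) = 0.096 and P(E|¬H) = 0.712.
P(E) = 0.096·0.183 + 0.712·0.817 = 0.017568 + 0.58170 = 0.59927.
By Bayes' theorem, P(H|E) = 0.017568 / 0.59927 = 0.0293.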